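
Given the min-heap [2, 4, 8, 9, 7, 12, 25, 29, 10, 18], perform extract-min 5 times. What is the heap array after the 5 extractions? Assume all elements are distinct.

extract-min #1 returns 2:
  remove root 2; move last element 18 to root → [18, 4, 8, 9, 7, 12, 25, 29, 10]
  18 vs smaller child 4 at index 1, swap → [4, 18, 8, 9, 7, 12, 25, 29, 10]
  18 vs smaller child 7 at index 4, swap → [4, 7, 8, 9, 18, 12, 25, 29, 10]
extract-min #2 returns 4:
  remove root 4; move last element 10 to root → [10, 7, 8, 9, 18, 12, 25, 29]
  10 vs smaller child 7 at index 1, swap → [7, 10, 8, 9, 18, 12, 25, 29]
  10 vs smaller child 9 at index 3, swap → [7, 9, 8, 10, 18, 12, 25, 29]
extract-min #3 returns 7:
  remove root 7; move last element 29 to root → [29, 9, 8, 10, 18, 12, 25]
  29 vs smaller child 8 at index 2, swap → [8, 9, 29, 10, 18, 12, 25]
  29 vs smaller child 12 at index 5, swap → [8, 9, 12, 10, 18, 29, 25]
extract-min #4 returns 8:
  remove root 8; move last element 25 to root → [25, 9, 12, 10, 18, 29]
  25 vs smaller child 9 at index 1, swap → [9, 25, 12, 10, 18, 29]
  25 vs smaller child 10 at index 3, swap → [9, 10, 12, 25, 18, 29]
extract-min #5 returns 9:
  remove root 9; move last element 29 to root → [29, 10, 12, 25, 18]
  29 vs smaller child 10 at index 1, swap → [10, 29, 12, 25, 18]
  29 vs smaller child 18 at index 4, swap → [10, 18, 12, 25, 29]

[10, 18, 12, 25, 29]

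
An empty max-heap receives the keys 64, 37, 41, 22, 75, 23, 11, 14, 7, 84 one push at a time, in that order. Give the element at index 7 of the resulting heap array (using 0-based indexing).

14

Insert 64:
  append 64 at index 0 → [64] (no swap needed)
Insert 37:
  append 37 at index 1 → [64, 37] (no swap needed)
Insert 41:
  append 41 at index 2 → [64, 37, 41] (no swap needed)
Insert 22:
  append 22 at index 3 → [64, 37, 41, 22] (no swap needed)
Insert 75:
  append 75 at index 4 → [64, 37, 41, 22, 75]
  75 > parent 37 at index 1, swap → [64, 75, 41, 22, 37]
  75 > parent 64 at index 0, swap → [75, 64, 41, 22, 37]
Insert 23:
  append 23 at index 5 → [75, 64, 41, 22, 37, 23] (no swap needed)
Insert 11:
  append 11 at index 6 → [75, 64, 41, 22, 37, 23, 11] (no swap needed)
Insert 14:
  append 14 at index 7 → [75, 64, 41, 22, 37, 23, 11, 14] (no swap needed)
Insert 7:
  append 7 at index 8 → [75, 64, 41, 22, 37, 23, 11, 14, 7] (no swap needed)
Insert 84:
  append 84 at index 9 → [75, 64, 41, 22, 37, 23, 11, 14, 7, 84]
  84 > parent 37 at index 4, swap → [75, 64, 41, 22, 84, 23, 11, 14, 7, 37]
  84 > parent 64 at index 1, swap → [75, 84, 41, 22, 64, 23, 11, 14, 7, 37]
  84 > parent 75 at index 0, swap → [84, 75, 41, 22, 64, 23, 11, 14, 7, 37]
resulting array: [84, 75, 41, 22, 64, 23, 11, 14, 7, 37]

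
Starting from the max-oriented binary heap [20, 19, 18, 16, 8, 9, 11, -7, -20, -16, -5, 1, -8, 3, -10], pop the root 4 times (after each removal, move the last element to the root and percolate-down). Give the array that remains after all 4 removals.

[11, 8, 9, -7, -5, 1, 3, -10, -20, -16, -8]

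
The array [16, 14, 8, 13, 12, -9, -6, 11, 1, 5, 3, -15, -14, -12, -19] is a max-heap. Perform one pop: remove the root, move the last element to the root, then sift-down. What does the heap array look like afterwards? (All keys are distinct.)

[14, 13, 8, 11, 12, -9, -6, -19, 1, 5, 3, -15, -14, -12]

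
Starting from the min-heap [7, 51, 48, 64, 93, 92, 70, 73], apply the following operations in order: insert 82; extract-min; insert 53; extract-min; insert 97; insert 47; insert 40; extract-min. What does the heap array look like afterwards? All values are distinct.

[47, 51, 70, 64, 53, 92, 82, 73, 97, 93]

insert 82:
  append 82 at index 8 → [7, 51, 48, 64, 93, 92, 70, 73, 82] (no swap needed)
extract-min → returns 7:
  remove root 7; move last element 82 to root → [82, 51, 48, 64, 93, 92, 70, 73]
  82 vs smaller child 48 at index 2, swap → [48, 51, 82, 64, 93, 92, 70, 73]
  82 vs smaller child 70 at index 6, swap → [48, 51, 70, 64, 93, 92, 82, 73]
insert 53:
  append 53 at index 8 → [48, 51, 70, 64, 93, 92, 82, 73, 53]
  53 < parent 64 at index 3, swap → [48, 51, 70, 53, 93, 92, 82, 73, 64]
extract-min → returns 48:
  remove root 48; move last element 64 to root → [64, 51, 70, 53, 93, 92, 82, 73]
  64 vs smaller child 51 at index 1, swap → [51, 64, 70, 53, 93, 92, 82, 73]
  64 vs smaller child 53 at index 3, swap → [51, 53, 70, 64, 93, 92, 82, 73]
insert 97:
  append 97 at index 8 → [51, 53, 70, 64, 93, 92, 82, 73, 97] (no swap needed)
insert 47:
  append 47 at index 9 → [51, 53, 70, 64, 93, 92, 82, 73, 97, 47]
  47 < parent 93 at index 4, swap → [51, 53, 70, 64, 47, 92, 82, 73, 97, 93]
  47 < parent 53 at index 1, swap → [51, 47, 70, 64, 53, 92, 82, 73, 97, 93]
  47 < parent 51 at index 0, swap → [47, 51, 70, 64, 53, 92, 82, 73, 97, 93]
insert 40:
  append 40 at index 10 → [47, 51, 70, 64, 53, 92, 82, 73, 97, 93, 40]
  40 < parent 53 at index 4, swap → [47, 51, 70, 64, 40, 92, 82, 73, 97, 93, 53]
  40 < parent 51 at index 1, swap → [47, 40, 70, 64, 51, 92, 82, 73, 97, 93, 53]
  40 < parent 47 at index 0, swap → [40, 47, 70, 64, 51, 92, 82, 73, 97, 93, 53]
extract-min → returns 40:
  remove root 40; move last element 53 to root → [53, 47, 70, 64, 51, 92, 82, 73, 97, 93]
  53 vs smaller child 47 at index 1, swap → [47, 53, 70, 64, 51, 92, 82, 73, 97, 93]
  53 vs smaller child 51 at index 4, swap → [47, 51, 70, 64, 53, 92, 82, 73, 97, 93]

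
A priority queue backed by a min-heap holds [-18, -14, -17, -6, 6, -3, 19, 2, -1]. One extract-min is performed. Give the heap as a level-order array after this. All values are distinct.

[-17, -14, -3, -6, 6, -1, 19, 2]

remove root -18; move last element -1 to root → [-1, -14, -17, -6, 6, -3, 19, 2]
-1 vs smaller child -17 at index 2, swap → [-17, -14, -1, -6, 6, -3, 19, 2]
-1 vs smaller child -3 at index 5, swap → [-17, -14, -3, -6, 6, -1, 19, 2]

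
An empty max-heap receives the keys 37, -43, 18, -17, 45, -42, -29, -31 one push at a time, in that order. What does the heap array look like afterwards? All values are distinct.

Insert 37:
  append 37 at index 0 → [37] (no swap needed)
Insert -43:
  append -43 at index 1 → [37, -43] (no swap needed)
Insert 18:
  append 18 at index 2 → [37, -43, 18] (no swap needed)
Insert -17:
  append -17 at index 3 → [37, -43, 18, -17]
  -17 > parent -43 at index 1, swap → [37, -17, 18, -43]
Insert 45:
  append 45 at index 4 → [37, -17, 18, -43, 45]
  45 > parent -17 at index 1, swap → [37, 45, 18, -43, -17]
  45 > parent 37 at index 0, swap → [45, 37, 18, -43, -17]
Insert -42:
  append -42 at index 5 → [45, 37, 18, -43, -17, -42] (no swap needed)
Insert -29:
  append -29 at index 6 → [45, 37, 18, -43, -17, -42, -29] (no swap needed)
Insert -31:
  append -31 at index 7 → [45, 37, 18, -43, -17, -42, -29, -31]
  -31 > parent -43 at index 3, swap → [45, 37, 18, -31, -17, -42, -29, -43]

[45, 37, 18, -31, -17, -42, -29, -43]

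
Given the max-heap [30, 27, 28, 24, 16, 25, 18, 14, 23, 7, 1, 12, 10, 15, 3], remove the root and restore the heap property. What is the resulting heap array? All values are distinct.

[28, 27, 25, 24, 16, 12, 18, 14, 23, 7, 1, 3, 10, 15]

remove root 30; move last element 3 to root → [3, 27, 28, 24, 16, 25, 18, 14, 23, 7, 1, 12, 10, 15]
3 vs larger child 28 at index 2, swap → [28, 27, 3, 24, 16, 25, 18, 14, 23, 7, 1, 12, 10, 15]
3 vs larger child 25 at index 5, swap → [28, 27, 25, 24, 16, 3, 18, 14, 23, 7, 1, 12, 10, 15]
3 vs larger child 12 at index 11, swap → [28, 27, 25, 24, 16, 12, 18, 14, 23, 7, 1, 3, 10, 15]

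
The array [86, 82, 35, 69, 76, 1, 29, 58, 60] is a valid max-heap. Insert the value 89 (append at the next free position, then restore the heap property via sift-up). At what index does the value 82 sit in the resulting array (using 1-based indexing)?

append 89 at index 10 → [86, 82, 35, 69, 76, 1, 29, 58, 60, 89]
89 > parent 76 at index 5, swap → [86, 82, 35, 69, 89, 1, 29, 58, 60, 76]
89 > parent 82 at index 2, swap → [86, 89, 35, 69, 82, 1, 29, 58, 60, 76]
89 > parent 86 at index 1, swap → [89, 86, 35, 69, 82, 1, 29, 58, 60, 76]
resulting array: [89, 86, 35, 69, 82, 1, 29, 58, 60, 76]

5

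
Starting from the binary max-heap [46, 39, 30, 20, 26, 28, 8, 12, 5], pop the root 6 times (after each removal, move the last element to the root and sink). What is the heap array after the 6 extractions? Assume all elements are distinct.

[12, 8, 5]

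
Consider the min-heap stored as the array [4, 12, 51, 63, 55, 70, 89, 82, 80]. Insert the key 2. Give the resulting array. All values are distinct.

[2, 4, 51, 63, 12, 70, 89, 82, 80, 55]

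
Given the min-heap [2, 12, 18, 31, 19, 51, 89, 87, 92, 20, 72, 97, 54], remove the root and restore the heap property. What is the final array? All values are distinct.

[12, 19, 18, 31, 20, 51, 89, 87, 92, 54, 72, 97]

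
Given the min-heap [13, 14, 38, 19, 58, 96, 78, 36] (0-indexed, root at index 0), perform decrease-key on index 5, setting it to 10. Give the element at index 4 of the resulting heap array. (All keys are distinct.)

set index 5 from 96 to 10 → [13, 14, 38, 19, 58, 10, 78, 36]
10 < parent 38 at index 2, swap → [13, 14, 10, 19, 58, 38, 78, 36]
10 < parent 13 at index 0, swap → [10, 14, 13, 19, 58, 38, 78, 36]
resulting array: [10, 14, 13, 19, 58, 38, 78, 36]

58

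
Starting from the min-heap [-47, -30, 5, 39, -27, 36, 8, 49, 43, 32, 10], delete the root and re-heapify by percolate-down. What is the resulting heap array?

[-30, -27, 5, 39, 10, 36, 8, 49, 43, 32]

remove root -47; move last element 10 to root → [10, -30, 5, 39, -27, 36, 8, 49, 43, 32]
10 vs smaller child -30 at index 1, swap → [-30, 10, 5, 39, -27, 36, 8, 49, 43, 32]
10 vs smaller child -27 at index 4, swap → [-30, -27, 5, 39, 10, 36, 8, 49, 43, 32]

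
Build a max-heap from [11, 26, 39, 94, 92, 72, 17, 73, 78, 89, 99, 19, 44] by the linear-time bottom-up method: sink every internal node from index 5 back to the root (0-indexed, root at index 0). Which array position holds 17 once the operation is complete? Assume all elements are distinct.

6

sift down from index 5: already satisfies heap property
sift down from index 4:
  92 vs larger child 99 at index 10, swap → [11, 26, 39, 94, 99, 72, 17, 73, 78, 89, 92, 19, 44]
sift down from index 3: already satisfies heap property
sift down from index 2:
  39 vs larger child 72 at index 5, swap → [11, 26, 72, 94, 99, 39, 17, 73, 78, 89, 92, 19, 44]
  39 vs larger child 44 at index 12, swap → [11, 26, 72, 94, 99, 44, 17, 73, 78, 89, 92, 19, 39]
sift down from index 1:
  26 vs larger child 99 at index 4, swap → [11, 99, 72, 94, 26, 44, 17, 73, 78, 89, 92, 19, 39]
  26 vs larger child 92 at index 10, swap → [11, 99, 72, 94, 92, 44, 17, 73, 78, 89, 26, 19, 39]
sift down from index 0:
  11 vs larger child 99 at index 1, swap → [99, 11, 72, 94, 92, 44, 17, 73, 78, 89, 26, 19, 39]
  11 vs larger child 94 at index 3, swap → [99, 94, 72, 11, 92, 44, 17, 73, 78, 89, 26, 19, 39]
  11 vs larger child 78 at index 8, swap → [99, 94, 72, 78, 92, 44, 17, 73, 11, 89, 26, 19, 39]
resulting array: [99, 94, 72, 78, 92, 44, 17, 73, 11, 89, 26, 19, 39]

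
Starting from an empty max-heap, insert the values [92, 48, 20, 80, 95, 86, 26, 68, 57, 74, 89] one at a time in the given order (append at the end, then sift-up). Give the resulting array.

[95, 92, 86, 68, 89, 20, 26, 48, 57, 74, 80]

Insert 92:
  append 92 at index 0 → [92] (no swap needed)
Insert 48:
  append 48 at index 1 → [92, 48] (no swap needed)
Insert 20:
  append 20 at index 2 → [92, 48, 20] (no swap needed)
Insert 80:
  append 80 at index 3 → [92, 48, 20, 80]
  80 > parent 48 at index 1, swap → [92, 80, 20, 48]
Insert 95:
  append 95 at index 4 → [92, 80, 20, 48, 95]
  95 > parent 80 at index 1, swap → [92, 95, 20, 48, 80]
  95 > parent 92 at index 0, swap → [95, 92, 20, 48, 80]
Insert 86:
  append 86 at index 5 → [95, 92, 20, 48, 80, 86]
  86 > parent 20 at index 2, swap → [95, 92, 86, 48, 80, 20]
Insert 26:
  append 26 at index 6 → [95, 92, 86, 48, 80, 20, 26] (no swap needed)
Insert 68:
  append 68 at index 7 → [95, 92, 86, 48, 80, 20, 26, 68]
  68 > parent 48 at index 3, swap → [95, 92, 86, 68, 80, 20, 26, 48]
Insert 57:
  append 57 at index 8 → [95, 92, 86, 68, 80, 20, 26, 48, 57] (no swap needed)
Insert 74:
  append 74 at index 9 → [95, 92, 86, 68, 80, 20, 26, 48, 57, 74] (no swap needed)
Insert 89:
  append 89 at index 10 → [95, 92, 86, 68, 80, 20, 26, 48, 57, 74, 89]
  89 > parent 80 at index 4, swap → [95, 92, 86, 68, 89, 20, 26, 48, 57, 74, 80]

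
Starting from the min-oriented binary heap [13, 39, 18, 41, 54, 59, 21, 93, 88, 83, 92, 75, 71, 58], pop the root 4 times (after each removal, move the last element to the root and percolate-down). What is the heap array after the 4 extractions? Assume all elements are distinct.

extract-min #1 returns 13:
  remove root 13; move last element 58 to root → [58, 39, 18, 41, 54, 59, 21, 93, 88, 83, 92, 75, 71]
  58 vs smaller child 18 at index 2, swap → [18, 39, 58, 41, 54, 59, 21, 93, 88, 83, 92, 75, 71]
  58 vs smaller child 21 at index 6, swap → [18, 39, 21, 41, 54, 59, 58, 93, 88, 83, 92, 75, 71]
extract-min #2 returns 18:
  remove root 18; move last element 71 to root → [71, 39, 21, 41, 54, 59, 58, 93, 88, 83, 92, 75]
  71 vs smaller child 21 at index 2, swap → [21, 39, 71, 41, 54, 59, 58, 93, 88, 83, 92, 75]
  71 vs smaller child 58 at index 6, swap → [21, 39, 58, 41, 54, 59, 71, 93, 88, 83, 92, 75]
extract-min #3 returns 21:
  remove root 21; move last element 75 to root → [75, 39, 58, 41, 54, 59, 71, 93, 88, 83, 92]
  75 vs smaller child 39 at index 1, swap → [39, 75, 58, 41, 54, 59, 71, 93, 88, 83, 92]
  75 vs smaller child 41 at index 3, swap → [39, 41, 58, 75, 54, 59, 71, 93, 88, 83, 92]
extract-min #4 returns 39:
  remove root 39; move last element 92 to root → [92, 41, 58, 75, 54, 59, 71, 93, 88, 83]
  92 vs smaller child 41 at index 1, swap → [41, 92, 58, 75, 54, 59, 71, 93, 88, 83]
  92 vs smaller child 54 at index 4, swap → [41, 54, 58, 75, 92, 59, 71, 93, 88, 83]
  92 vs only child 83 at index 9, swap → [41, 54, 58, 75, 83, 59, 71, 93, 88, 92]

[41, 54, 58, 75, 83, 59, 71, 93, 88, 92]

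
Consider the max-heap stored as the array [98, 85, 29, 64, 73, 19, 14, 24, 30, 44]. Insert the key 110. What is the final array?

[110, 98, 29, 64, 85, 19, 14, 24, 30, 44, 73]

append 110 at index 10 → [98, 85, 29, 64, 73, 19, 14, 24, 30, 44, 110]
110 > parent 73 at index 4, swap → [98, 85, 29, 64, 110, 19, 14, 24, 30, 44, 73]
110 > parent 85 at index 1, swap → [98, 110, 29, 64, 85, 19, 14, 24, 30, 44, 73]
110 > parent 98 at index 0, swap → [110, 98, 29, 64, 85, 19, 14, 24, 30, 44, 73]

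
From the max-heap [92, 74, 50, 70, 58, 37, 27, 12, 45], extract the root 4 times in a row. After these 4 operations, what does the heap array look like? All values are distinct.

[50, 45, 37, 27, 12]

extract-max #1 returns 92:
  remove root 92; move last element 45 to root → [45, 74, 50, 70, 58, 37, 27, 12]
  45 vs larger child 74 at index 1, swap → [74, 45, 50, 70, 58, 37, 27, 12]
  45 vs larger child 70 at index 3, swap → [74, 70, 50, 45, 58, 37, 27, 12]
extract-max #2 returns 74:
  remove root 74; move last element 12 to root → [12, 70, 50, 45, 58, 37, 27]
  12 vs larger child 70 at index 1, swap → [70, 12, 50, 45, 58, 37, 27]
  12 vs larger child 58 at index 4, swap → [70, 58, 50, 45, 12, 37, 27]
extract-max #3 returns 70:
  remove root 70; move last element 27 to root → [27, 58, 50, 45, 12, 37]
  27 vs larger child 58 at index 1, swap → [58, 27, 50, 45, 12, 37]
  27 vs larger child 45 at index 3, swap → [58, 45, 50, 27, 12, 37]
extract-max #4 returns 58:
  remove root 58; move last element 37 to root → [37, 45, 50, 27, 12]
  37 vs larger child 50 at index 2, swap → [50, 45, 37, 27, 12]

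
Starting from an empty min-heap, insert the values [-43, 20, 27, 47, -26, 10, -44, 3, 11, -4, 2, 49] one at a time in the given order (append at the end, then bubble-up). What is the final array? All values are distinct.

[-44, -26, -43, 3, -4, 27, 10, 47, 11, 20, 2, 49]

Insert -43:
  append -43 at index 0 → [-43] (no swap needed)
Insert 20:
  append 20 at index 1 → [-43, 20] (no swap needed)
Insert 27:
  append 27 at index 2 → [-43, 20, 27] (no swap needed)
Insert 47:
  append 47 at index 3 → [-43, 20, 27, 47] (no swap needed)
Insert -26:
  append -26 at index 4 → [-43, 20, 27, 47, -26]
  -26 < parent 20 at index 1, swap → [-43, -26, 27, 47, 20]
Insert 10:
  append 10 at index 5 → [-43, -26, 27, 47, 20, 10]
  10 < parent 27 at index 2, swap → [-43, -26, 10, 47, 20, 27]
Insert -44:
  append -44 at index 6 → [-43, -26, 10, 47, 20, 27, -44]
  -44 < parent 10 at index 2, swap → [-43, -26, -44, 47, 20, 27, 10]
  -44 < parent -43 at index 0, swap → [-44, -26, -43, 47, 20, 27, 10]
Insert 3:
  append 3 at index 7 → [-44, -26, -43, 47, 20, 27, 10, 3]
  3 < parent 47 at index 3, swap → [-44, -26, -43, 3, 20, 27, 10, 47]
Insert 11:
  append 11 at index 8 → [-44, -26, -43, 3, 20, 27, 10, 47, 11] (no swap needed)
Insert -4:
  append -4 at index 9 → [-44, -26, -43, 3, 20, 27, 10, 47, 11, -4]
  -4 < parent 20 at index 4, swap → [-44, -26, -43, 3, -4, 27, 10, 47, 11, 20]
Insert 2:
  append 2 at index 10 → [-44, -26, -43, 3, -4, 27, 10, 47, 11, 20, 2] (no swap needed)
Insert 49:
  append 49 at index 11 → [-44, -26, -43, 3, -4, 27, 10, 47, 11, 20, 2, 49] (no swap needed)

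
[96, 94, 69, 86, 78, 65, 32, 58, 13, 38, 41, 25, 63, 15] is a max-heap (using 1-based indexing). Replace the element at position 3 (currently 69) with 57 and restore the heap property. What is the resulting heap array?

[96, 94, 65, 86, 78, 63, 32, 58, 13, 38, 41, 25, 57, 15]

set index 3 from 69 to 57 → [96, 94, 57, 86, 78, 65, 32, 58, 13, 38, 41, 25, 63, 15]
57 vs larger child 65 at index 6, swap → [96, 94, 65, 86, 78, 57, 32, 58, 13, 38, 41, 25, 63, 15]
57 vs larger child 63 at index 13, swap → [96, 94, 65, 86, 78, 63, 32, 58, 13, 38, 41, 25, 57, 15]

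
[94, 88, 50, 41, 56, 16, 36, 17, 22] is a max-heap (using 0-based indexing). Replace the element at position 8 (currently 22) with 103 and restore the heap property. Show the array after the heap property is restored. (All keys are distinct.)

[103, 94, 50, 88, 56, 16, 36, 17, 41]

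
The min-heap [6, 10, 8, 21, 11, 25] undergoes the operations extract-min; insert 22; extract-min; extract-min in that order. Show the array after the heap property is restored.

extract-min → returns 6:
  remove root 6; move last element 25 to root → [25, 10, 8, 21, 11]
  25 vs smaller child 8 at index 2, swap → [8, 10, 25, 21, 11]
insert 22:
  append 22 at index 5 → [8, 10, 25, 21, 11, 22]
  22 < parent 25 at index 2, swap → [8, 10, 22, 21, 11, 25]
extract-min → returns 8:
  remove root 8; move last element 25 to root → [25, 10, 22, 21, 11]
  25 vs smaller child 10 at index 1, swap → [10, 25, 22, 21, 11]
  25 vs smaller child 11 at index 4, swap → [10, 11, 22, 21, 25]
extract-min → returns 10:
  remove root 10; move last element 25 to root → [25, 11, 22, 21]
  25 vs smaller child 11 at index 1, swap → [11, 25, 22, 21]
  25 vs only child 21 at index 3, swap → [11, 21, 22, 25]

[11, 21, 22, 25]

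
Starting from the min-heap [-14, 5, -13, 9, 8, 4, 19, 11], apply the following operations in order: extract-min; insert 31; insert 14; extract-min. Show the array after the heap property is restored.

extract-min → returns -14:
  remove root -14; move last element 11 to root → [11, 5, -13, 9, 8, 4, 19]
  11 vs smaller child -13 at index 2, swap → [-13, 5, 11, 9, 8, 4, 19]
  11 vs smaller child 4 at index 5, swap → [-13, 5, 4, 9, 8, 11, 19]
insert 31:
  append 31 at index 7 → [-13, 5, 4, 9, 8, 11, 19, 31] (no swap needed)
insert 14:
  append 14 at index 8 → [-13, 5, 4, 9, 8, 11, 19, 31, 14] (no swap needed)
extract-min → returns -13:
  remove root -13; move last element 14 to root → [14, 5, 4, 9, 8, 11, 19, 31]
  14 vs smaller child 4 at index 2, swap → [4, 5, 14, 9, 8, 11, 19, 31]
  14 vs smaller child 11 at index 5, swap → [4, 5, 11, 9, 8, 14, 19, 31]

[4, 5, 11, 9, 8, 14, 19, 31]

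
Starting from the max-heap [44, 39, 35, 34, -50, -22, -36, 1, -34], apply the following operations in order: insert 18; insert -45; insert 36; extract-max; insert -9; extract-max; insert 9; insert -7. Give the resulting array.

[36, 34, 35, 1, 18, 9, -36, -22, -34, -50, -45, -9, -7]

insert 18:
  append 18 at index 9 → [44, 39, 35, 34, -50, -22, -36, 1, -34, 18]
  18 > parent -50 at index 4, swap → [44, 39, 35, 34, 18, -22, -36, 1, -34, -50]
insert -45:
  append -45 at index 10 → [44, 39, 35, 34, 18, -22, -36, 1, -34, -50, -45] (no swap needed)
insert 36:
  append 36 at index 11 → [44, 39, 35, 34, 18, -22, -36, 1, -34, -50, -45, 36]
  36 > parent -22 at index 5, swap → [44, 39, 35, 34, 18, 36, -36, 1, -34, -50, -45, -22]
  36 > parent 35 at index 2, swap → [44, 39, 36, 34, 18, 35, -36, 1, -34, -50, -45, -22]
extract-max → returns 44:
  remove root 44; move last element -22 to root → [-22, 39, 36, 34, 18, 35, -36, 1, -34, -50, -45]
  -22 vs larger child 39 at index 1, swap → [39, -22, 36, 34, 18, 35, -36, 1, -34, -50, -45]
  -22 vs larger child 34 at index 3, swap → [39, 34, 36, -22, 18, 35, -36, 1, -34, -50, -45]
  -22 vs larger child 1 at index 7, swap → [39, 34, 36, 1, 18, 35, -36, -22, -34, -50, -45]
insert -9:
  append -9 at index 11 → [39, 34, 36, 1, 18, 35, -36, -22, -34, -50, -45, -9] (no swap needed)
extract-max → returns 39:
  remove root 39; move last element -9 to root → [-9, 34, 36, 1, 18, 35, -36, -22, -34, -50, -45]
  -9 vs larger child 36 at index 2, swap → [36, 34, -9, 1, 18, 35, -36, -22, -34, -50, -45]
  -9 vs larger child 35 at index 5, swap → [36, 34, 35, 1, 18, -9, -36, -22, -34, -50, -45]
insert 9:
  append 9 at index 11 → [36, 34, 35, 1, 18, -9, -36, -22, -34, -50, -45, 9]
  9 > parent -9 at index 5, swap → [36, 34, 35, 1, 18, 9, -36, -22, -34, -50, -45, -9]
insert -7:
  append -7 at index 12 → [36, 34, 35, 1, 18, 9, -36, -22, -34, -50, -45, -9, -7] (no swap needed)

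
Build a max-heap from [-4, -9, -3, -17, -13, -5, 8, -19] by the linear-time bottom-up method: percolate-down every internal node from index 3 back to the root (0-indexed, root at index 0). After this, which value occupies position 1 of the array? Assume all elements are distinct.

sift down from index 3: already satisfies heap property
sift down from index 2:
  -3 vs larger child 8 at index 6, swap → [-4, -9, 8, -17, -13, -5, -3, -19]
sift down from index 1: already satisfies heap property
sift down from index 0:
  -4 vs larger child 8 at index 2, swap → [8, -9, -4, -17, -13, -5, -3, -19]
  -4 vs larger child -3 at index 6, swap → [8, -9, -3, -17, -13, -5, -4, -19]
resulting array: [8, -9, -3, -17, -13, -5, -4, -19]

-9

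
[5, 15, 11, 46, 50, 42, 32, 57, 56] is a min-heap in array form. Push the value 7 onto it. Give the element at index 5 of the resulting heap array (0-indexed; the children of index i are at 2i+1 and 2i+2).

42

append 7 at index 9 → [5, 15, 11, 46, 50, 42, 32, 57, 56, 7]
7 < parent 50 at index 4, swap → [5, 15, 11, 46, 7, 42, 32, 57, 56, 50]
7 < parent 15 at index 1, swap → [5, 7, 11, 46, 15, 42, 32, 57, 56, 50]
resulting array: [5, 7, 11, 46, 15, 42, 32, 57, 56, 50]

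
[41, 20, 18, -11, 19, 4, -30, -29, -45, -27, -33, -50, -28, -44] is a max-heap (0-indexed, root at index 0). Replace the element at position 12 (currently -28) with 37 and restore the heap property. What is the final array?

[41, 20, 37, -11, 19, 18, -30, -29, -45, -27, -33, -50, 4, -44]

set index 12 from -28 to 37 → [41, 20, 18, -11, 19, 4, -30, -29, -45, -27, -33, -50, 37, -44]
37 > parent 4 at index 5, swap → [41, 20, 18, -11, 19, 37, -30, -29, -45, -27, -33, -50, 4, -44]
37 > parent 18 at index 2, swap → [41, 20, 37, -11, 19, 18, -30, -29, -45, -27, -33, -50, 4, -44]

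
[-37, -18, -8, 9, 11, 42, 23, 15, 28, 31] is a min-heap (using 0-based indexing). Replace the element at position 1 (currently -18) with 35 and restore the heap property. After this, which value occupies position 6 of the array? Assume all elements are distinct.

set index 1 from -18 to 35 → [-37, 35, -8, 9, 11, 42, 23, 15, 28, 31]
35 vs smaller child 9 at index 3, swap → [-37, 9, -8, 35, 11, 42, 23, 15, 28, 31]
35 vs smaller child 15 at index 7, swap → [-37, 9, -8, 15, 11, 42, 23, 35, 28, 31]
resulting array: [-37, 9, -8, 15, 11, 42, 23, 35, 28, 31]

23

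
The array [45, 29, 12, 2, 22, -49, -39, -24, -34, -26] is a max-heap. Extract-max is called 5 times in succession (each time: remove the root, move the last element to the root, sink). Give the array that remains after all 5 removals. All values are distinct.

[-24, -26, -34, -39, -49]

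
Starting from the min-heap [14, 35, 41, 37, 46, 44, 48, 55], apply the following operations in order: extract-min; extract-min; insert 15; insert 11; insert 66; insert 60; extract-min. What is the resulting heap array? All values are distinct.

extract-min → returns 14:
  remove root 14; move last element 55 to root → [55, 35, 41, 37, 46, 44, 48]
  55 vs smaller child 35 at index 1, swap → [35, 55, 41, 37, 46, 44, 48]
  55 vs smaller child 37 at index 3, swap → [35, 37, 41, 55, 46, 44, 48]
extract-min → returns 35:
  remove root 35; move last element 48 to root → [48, 37, 41, 55, 46, 44]
  48 vs smaller child 37 at index 1, swap → [37, 48, 41, 55, 46, 44]
  48 vs smaller child 46 at index 4, swap → [37, 46, 41, 55, 48, 44]
insert 15:
  append 15 at index 6 → [37, 46, 41, 55, 48, 44, 15]
  15 < parent 41 at index 2, swap → [37, 46, 15, 55, 48, 44, 41]
  15 < parent 37 at index 0, swap → [15, 46, 37, 55, 48, 44, 41]
insert 11:
  append 11 at index 7 → [15, 46, 37, 55, 48, 44, 41, 11]
  11 < parent 55 at index 3, swap → [15, 46, 37, 11, 48, 44, 41, 55]
  11 < parent 46 at index 1, swap → [15, 11, 37, 46, 48, 44, 41, 55]
  11 < parent 15 at index 0, swap → [11, 15, 37, 46, 48, 44, 41, 55]
insert 66:
  append 66 at index 8 → [11, 15, 37, 46, 48, 44, 41, 55, 66] (no swap needed)
insert 60:
  append 60 at index 9 → [11, 15, 37, 46, 48, 44, 41, 55, 66, 60] (no swap needed)
extract-min → returns 11:
  remove root 11; move last element 60 to root → [60, 15, 37, 46, 48, 44, 41, 55, 66]
  60 vs smaller child 15 at index 1, swap → [15, 60, 37, 46, 48, 44, 41, 55, 66]
  60 vs smaller child 46 at index 3, swap → [15, 46, 37, 60, 48, 44, 41, 55, 66]
  60 vs smaller child 55 at index 7, swap → [15, 46, 37, 55, 48, 44, 41, 60, 66]

[15, 46, 37, 55, 48, 44, 41, 60, 66]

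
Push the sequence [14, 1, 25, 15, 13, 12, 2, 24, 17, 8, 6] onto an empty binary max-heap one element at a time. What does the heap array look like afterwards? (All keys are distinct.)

[25, 24, 14, 17, 13, 12, 2, 1, 15, 8, 6]

Insert 14:
  append 14 at index 0 → [14] (no swap needed)
Insert 1:
  append 1 at index 1 → [14, 1] (no swap needed)
Insert 25:
  append 25 at index 2 → [14, 1, 25]
  25 > parent 14 at index 0, swap → [25, 1, 14]
Insert 15:
  append 15 at index 3 → [25, 1, 14, 15]
  15 > parent 1 at index 1, swap → [25, 15, 14, 1]
Insert 13:
  append 13 at index 4 → [25, 15, 14, 1, 13] (no swap needed)
Insert 12:
  append 12 at index 5 → [25, 15, 14, 1, 13, 12] (no swap needed)
Insert 2:
  append 2 at index 6 → [25, 15, 14, 1, 13, 12, 2] (no swap needed)
Insert 24:
  append 24 at index 7 → [25, 15, 14, 1, 13, 12, 2, 24]
  24 > parent 1 at index 3, swap → [25, 15, 14, 24, 13, 12, 2, 1]
  24 > parent 15 at index 1, swap → [25, 24, 14, 15, 13, 12, 2, 1]
Insert 17:
  append 17 at index 8 → [25, 24, 14, 15, 13, 12, 2, 1, 17]
  17 > parent 15 at index 3, swap → [25, 24, 14, 17, 13, 12, 2, 1, 15]
Insert 8:
  append 8 at index 9 → [25, 24, 14, 17, 13, 12, 2, 1, 15, 8] (no swap needed)
Insert 6:
  append 6 at index 10 → [25, 24, 14, 17, 13, 12, 2, 1, 15, 8, 6] (no swap needed)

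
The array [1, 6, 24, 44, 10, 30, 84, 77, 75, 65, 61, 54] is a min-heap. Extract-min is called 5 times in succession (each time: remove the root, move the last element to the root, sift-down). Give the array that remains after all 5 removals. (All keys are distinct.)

[44, 54, 65, 61, 77, 75, 84]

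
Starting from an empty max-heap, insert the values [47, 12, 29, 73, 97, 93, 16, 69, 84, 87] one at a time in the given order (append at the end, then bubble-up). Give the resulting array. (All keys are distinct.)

[97, 87, 93, 73, 84, 29, 16, 12, 69, 47]

Insert 47:
  append 47 at index 0 → [47] (no swap needed)
Insert 12:
  append 12 at index 1 → [47, 12] (no swap needed)
Insert 29:
  append 29 at index 2 → [47, 12, 29] (no swap needed)
Insert 73:
  append 73 at index 3 → [47, 12, 29, 73]
  73 > parent 12 at index 1, swap → [47, 73, 29, 12]
  73 > parent 47 at index 0, swap → [73, 47, 29, 12]
Insert 97:
  append 97 at index 4 → [73, 47, 29, 12, 97]
  97 > parent 47 at index 1, swap → [73, 97, 29, 12, 47]
  97 > parent 73 at index 0, swap → [97, 73, 29, 12, 47]
Insert 93:
  append 93 at index 5 → [97, 73, 29, 12, 47, 93]
  93 > parent 29 at index 2, swap → [97, 73, 93, 12, 47, 29]
Insert 16:
  append 16 at index 6 → [97, 73, 93, 12, 47, 29, 16] (no swap needed)
Insert 69:
  append 69 at index 7 → [97, 73, 93, 12, 47, 29, 16, 69]
  69 > parent 12 at index 3, swap → [97, 73, 93, 69, 47, 29, 16, 12]
Insert 84:
  append 84 at index 8 → [97, 73, 93, 69, 47, 29, 16, 12, 84]
  84 > parent 69 at index 3, swap → [97, 73, 93, 84, 47, 29, 16, 12, 69]
  84 > parent 73 at index 1, swap → [97, 84, 93, 73, 47, 29, 16, 12, 69]
Insert 87:
  append 87 at index 9 → [97, 84, 93, 73, 47, 29, 16, 12, 69, 87]
  87 > parent 47 at index 4, swap → [97, 84, 93, 73, 87, 29, 16, 12, 69, 47]
  87 > parent 84 at index 1, swap → [97, 87, 93, 73, 84, 29, 16, 12, 69, 47]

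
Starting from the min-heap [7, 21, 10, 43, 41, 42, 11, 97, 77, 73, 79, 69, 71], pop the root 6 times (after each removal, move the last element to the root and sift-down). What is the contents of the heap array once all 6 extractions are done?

[43, 73, 69, 77, 97, 79, 71]

extract-min #1 returns 7:
  remove root 7; move last element 71 to root → [71, 21, 10, 43, 41, 42, 11, 97, 77, 73, 79, 69]
  71 vs smaller child 10 at index 2, swap → [10, 21, 71, 43, 41, 42, 11, 97, 77, 73, 79, 69]
  71 vs smaller child 11 at index 6, swap → [10, 21, 11, 43, 41, 42, 71, 97, 77, 73, 79, 69]
extract-min #2 returns 10:
  remove root 10; move last element 69 to root → [69, 21, 11, 43, 41, 42, 71, 97, 77, 73, 79]
  69 vs smaller child 11 at index 2, swap → [11, 21, 69, 43, 41, 42, 71, 97, 77, 73, 79]
  69 vs smaller child 42 at index 5, swap → [11, 21, 42, 43, 41, 69, 71, 97, 77, 73, 79]
extract-min #3 returns 11:
  remove root 11; move last element 79 to root → [79, 21, 42, 43, 41, 69, 71, 97, 77, 73]
  79 vs smaller child 21 at index 1, swap → [21, 79, 42, 43, 41, 69, 71, 97, 77, 73]
  79 vs smaller child 41 at index 4, swap → [21, 41, 42, 43, 79, 69, 71, 97, 77, 73]
  79 vs only child 73 at index 9, swap → [21, 41, 42, 43, 73, 69, 71, 97, 77, 79]
extract-min #4 returns 21:
  remove root 21; move last element 79 to root → [79, 41, 42, 43, 73, 69, 71, 97, 77]
  79 vs smaller child 41 at index 1, swap → [41, 79, 42, 43, 73, 69, 71, 97, 77]
  79 vs smaller child 43 at index 3, swap → [41, 43, 42, 79, 73, 69, 71, 97, 77]
  79 vs smaller child 77 at index 8, swap → [41, 43, 42, 77, 73, 69, 71, 97, 79]
extract-min #5 returns 41:
  remove root 41; move last element 79 to root → [79, 43, 42, 77, 73, 69, 71, 97]
  79 vs smaller child 42 at index 2, swap → [42, 43, 79, 77, 73, 69, 71, 97]
  79 vs smaller child 69 at index 5, swap → [42, 43, 69, 77, 73, 79, 71, 97]
extract-min #6 returns 42:
  remove root 42; move last element 97 to root → [97, 43, 69, 77, 73, 79, 71]
  97 vs smaller child 43 at index 1, swap → [43, 97, 69, 77, 73, 79, 71]
  97 vs smaller child 73 at index 4, swap → [43, 73, 69, 77, 97, 79, 71]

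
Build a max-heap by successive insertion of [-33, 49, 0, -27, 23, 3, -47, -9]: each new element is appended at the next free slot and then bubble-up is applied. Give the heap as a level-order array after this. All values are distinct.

Insert -33:
  append -33 at index 0 → [-33] (no swap needed)
Insert 49:
  append 49 at index 1 → [-33, 49]
  49 > parent -33 at index 0, swap → [49, -33]
Insert 0:
  append 0 at index 2 → [49, -33, 0] (no swap needed)
Insert -27:
  append -27 at index 3 → [49, -33, 0, -27]
  -27 > parent -33 at index 1, swap → [49, -27, 0, -33]
Insert 23:
  append 23 at index 4 → [49, -27, 0, -33, 23]
  23 > parent -27 at index 1, swap → [49, 23, 0, -33, -27]
Insert 3:
  append 3 at index 5 → [49, 23, 0, -33, -27, 3]
  3 > parent 0 at index 2, swap → [49, 23, 3, -33, -27, 0]
Insert -47:
  append -47 at index 6 → [49, 23, 3, -33, -27, 0, -47] (no swap needed)
Insert -9:
  append -9 at index 7 → [49, 23, 3, -33, -27, 0, -47, -9]
  -9 > parent -33 at index 3, swap → [49, 23, 3, -9, -27, 0, -47, -33]

[49, 23, 3, -9, -27, 0, -47, -33]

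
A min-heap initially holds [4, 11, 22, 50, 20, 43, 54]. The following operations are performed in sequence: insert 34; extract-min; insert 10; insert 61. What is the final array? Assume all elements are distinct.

[10, 11, 22, 20, 50, 43, 54, 34, 61]

insert 34:
  append 34 at index 7 → [4, 11, 22, 50, 20, 43, 54, 34]
  34 < parent 50 at index 3, swap → [4, 11, 22, 34, 20, 43, 54, 50]
extract-min → returns 4:
  remove root 4; move last element 50 to root → [50, 11, 22, 34, 20, 43, 54]
  50 vs smaller child 11 at index 1, swap → [11, 50, 22, 34, 20, 43, 54]
  50 vs smaller child 20 at index 4, swap → [11, 20, 22, 34, 50, 43, 54]
insert 10:
  append 10 at index 7 → [11, 20, 22, 34, 50, 43, 54, 10]
  10 < parent 34 at index 3, swap → [11, 20, 22, 10, 50, 43, 54, 34]
  10 < parent 20 at index 1, swap → [11, 10, 22, 20, 50, 43, 54, 34]
  10 < parent 11 at index 0, swap → [10, 11, 22, 20, 50, 43, 54, 34]
insert 61:
  append 61 at index 8 → [10, 11, 22, 20, 50, 43, 54, 34, 61] (no swap needed)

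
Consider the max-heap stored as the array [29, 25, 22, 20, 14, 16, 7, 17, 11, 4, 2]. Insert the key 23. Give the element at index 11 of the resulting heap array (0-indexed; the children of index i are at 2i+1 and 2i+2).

16

append 23 at index 11 → [29, 25, 22, 20, 14, 16, 7, 17, 11, 4, 2, 23]
23 > parent 16 at index 5, swap → [29, 25, 22, 20, 14, 23, 7, 17, 11, 4, 2, 16]
23 > parent 22 at index 2, swap → [29, 25, 23, 20, 14, 22, 7, 17, 11, 4, 2, 16]
resulting array: [29, 25, 23, 20, 14, 22, 7, 17, 11, 4, 2, 16]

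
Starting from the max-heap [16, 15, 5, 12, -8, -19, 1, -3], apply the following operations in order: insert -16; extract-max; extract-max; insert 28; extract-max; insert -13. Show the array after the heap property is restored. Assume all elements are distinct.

[12, -3, 5, -13, -8, -19, 1, -16]

insert -16:
  append -16 at index 8 → [16, 15, 5, 12, -8, -19, 1, -3, -16] (no swap needed)
extract-max → returns 16:
  remove root 16; move last element -16 to root → [-16, 15, 5, 12, -8, -19, 1, -3]
  -16 vs larger child 15 at index 1, swap → [15, -16, 5, 12, -8, -19, 1, -3]
  -16 vs larger child 12 at index 3, swap → [15, 12, 5, -16, -8, -19, 1, -3]
  -16 vs only child -3 at index 7, swap → [15, 12, 5, -3, -8, -19, 1, -16]
extract-max → returns 15:
  remove root 15; move last element -16 to root → [-16, 12, 5, -3, -8, -19, 1]
  -16 vs larger child 12 at index 1, swap → [12, -16, 5, -3, -8, -19, 1]
  -16 vs larger child -3 at index 3, swap → [12, -3, 5, -16, -8, -19, 1]
insert 28:
  append 28 at index 7 → [12, -3, 5, -16, -8, -19, 1, 28]
  28 > parent -16 at index 3, swap → [12, -3, 5, 28, -8, -19, 1, -16]
  28 > parent -3 at index 1, swap → [12, 28, 5, -3, -8, -19, 1, -16]
  28 > parent 12 at index 0, swap → [28, 12, 5, -3, -8, -19, 1, -16]
extract-max → returns 28:
  remove root 28; move last element -16 to root → [-16, 12, 5, -3, -8, -19, 1]
  -16 vs larger child 12 at index 1, swap → [12, -16, 5, -3, -8, -19, 1]
  -16 vs larger child -3 at index 3, swap → [12, -3, 5, -16, -8, -19, 1]
insert -13:
  append -13 at index 7 → [12, -3, 5, -16, -8, -19, 1, -13]
  -13 > parent -16 at index 3, swap → [12, -3, 5, -13, -8, -19, 1, -16]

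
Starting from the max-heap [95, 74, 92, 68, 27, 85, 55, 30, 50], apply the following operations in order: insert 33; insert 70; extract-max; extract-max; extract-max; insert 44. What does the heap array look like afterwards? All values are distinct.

insert 33:
  append 33 at index 9 → [95, 74, 92, 68, 27, 85, 55, 30, 50, 33]
  33 > parent 27 at index 4, swap → [95, 74, 92, 68, 33, 85, 55, 30, 50, 27]
insert 70:
  append 70 at index 10 → [95, 74, 92, 68, 33, 85, 55, 30, 50, 27, 70]
  70 > parent 33 at index 4, swap → [95, 74, 92, 68, 70, 85, 55, 30, 50, 27, 33]
extract-max → returns 95:
  remove root 95; move last element 33 to root → [33, 74, 92, 68, 70, 85, 55, 30, 50, 27]
  33 vs larger child 92 at index 2, swap → [92, 74, 33, 68, 70, 85, 55, 30, 50, 27]
  33 vs larger child 85 at index 5, swap → [92, 74, 85, 68, 70, 33, 55, 30, 50, 27]
extract-max → returns 92:
  remove root 92; move last element 27 to root → [27, 74, 85, 68, 70, 33, 55, 30, 50]
  27 vs larger child 85 at index 2, swap → [85, 74, 27, 68, 70, 33, 55, 30, 50]
  27 vs larger child 55 at index 6, swap → [85, 74, 55, 68, 70, 33, 27, 30, 50]
extract-max → returns 85:
  remove root 85; move last element 50 to root → [50, 74, 55, 68, 70, 33, 27, 30]
  50 vs larger child 74 at index 1, swap → [74, 50, 55, 68, 70, 33, 27, 30]
  50 vs larger child 70 at index 4, swap → [74, 70, 55, 68, 50, 33, 27, 30]
insert 44:
  append 44 at index 8 → [74, 70, 55, 68, 50, 33, 27, 30, 44] (no swap needed)

[74, 70, 55, 68, 50, 33, 27, 30, 44]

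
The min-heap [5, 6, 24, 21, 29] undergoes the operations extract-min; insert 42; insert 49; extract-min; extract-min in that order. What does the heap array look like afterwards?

extract-min → returns 5:
  remove root 5; move last element 29 to root → [29, 6, 24, 21]
  29 vs smaller child 6 at index 1, swap → [6, 29, 24, 21]
  29 vs only child 21 at index 3, swap → [6, 21, 24, 29]
insert 42:
  append 42 at index 4 → [6, 21, 24, 29, 42] (no swap needed)
insert 49:
  append 49 at index 5 → [6, 21, 24, 29, 42, 49] (no swap needed)
extract-min → returns 6:
  remove root 6; move last element 49 to root → [49, 21, 24, 29, 42]
  49 vs smaller child 21 at index 1, swap → [21, 49, 24, 29, 42]
  49 vs smaller child 29 at index 3, swap → [21, 29, 24, 49, 42]
extract-min → returns 21:
  remove root 21; move last element 42 to root → [42, 29, 24, 49]
  42 vs smaller child 24 at index 2, swap → [24, 29, 42, 49]

[24, 29, 42, 49]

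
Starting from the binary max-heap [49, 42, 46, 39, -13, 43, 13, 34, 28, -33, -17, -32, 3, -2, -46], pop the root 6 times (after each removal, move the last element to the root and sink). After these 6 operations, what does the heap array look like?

[28, -13, 13, -17, -33, 3, -2, -46, -32]

extract-max #1 returns 49:
  remove root 49; move last element -46 to root → [-46, 42, 46, 39, -13, 43, 13, 34, 28, -33, -17, -32, 3, -2]
  -46 vs larger child 46 at index 2, swap → [46, 42, -46, 39, -13, 43, 13, 34, 28, -33, -17, -32, 3, -2]
  -46 vs larger child 43 at index 5, swap → [46, 42, 43, 39, -13, -46, 13, 34, 28, -33, -17, -32, 3, -2]
  -46 vs larger child 3 at index 12, swap → [46, 42, 43, 39, -13, 3, 13, 34, 28, -33, -17, -32, -46, -2]
extract-max #2 returns 46:
  remove root 46; move last element -2 to root → [-2, 42, 43, 39, -13, 3, 13, 34, 28, -33, -17, -32, -46]
  -2 vs larger child 43 at index 2, swap → [43, 42, -2, 39, -13, 3, 13, 34, 28, -33, -17, -32, -46]
  -2 vs larger child 13 at index 6, swap → [43, 42, 13, 39, -13, 3, -2, 34, 28, -33, -17, -32, -46]
extract-max #3 returns 43:
  remove root 43; move last element -46 to root → [-46, 42, 13, 39, -13, 3, -2, 34, 28, -33, -17, -32]
  -46 vs larger child 42 at index 1, swap → [42, -46, 13, 39, -13, 3, -2, 34, 28, -33, -17, -32]
  -46 vs larger child 39 at index 3, swap → [42, 39, 13, -46, -13, 3, -2, 34, 28, -33, -17, -32]
  -46 vs larger child 34 at index 7, swap → [42, 39, 13, 34, -13, 3, -2, -46, 28, -33, -17, -32]
extract-max #4 returns 42:
  remove root 42; move last element -32 to root → [-32, 39, 13, 34, -13, 3, -2, -46, 28, -33, -17]
  -32 vs larger child 39 at index 1, swap → [39, -32, 13, 34, -13, 3, -2, -46, 28, -33, -17]
  -32 vs larger child 34 at index 3, swap → [39, 34, 13, -32, -13, 3, -2, -46, 28, -33, -17]
  -32 vs larger child 28 at index 8, swap → [39, 34, 13, 28, -13, 3, -2, -46, -32, -33, -17]
extract-max #5 returns 39:
  remove root 39; move last element -17 to root → [-17, 34, 13, 28, -13, 3, -2, -46, -32, -33]
  -17 vs larger child 34 at index 1, swap → [34, -17, 13, 28, -13, 3, -2, -46, -32, -33]
  -17 vs larger child 28 at index 3, swap → [34, 28, 13, -17, -13, 3, -2, -46, -32, -33]
extract-max #6 returns 34:
  remove root 34; move last element -33 to root → [-33, 28, 13, -17, -13, 3, -2, -46, -32]
  -33 vs larger child 28 at index 1, swap → [28, -33, 13, -17, -13, 3, -2, -46, -32]
  -33 vs larger child -13 at index 4, swap → [28, -13, 13, -17, -33, 3, -2, -46, -32]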